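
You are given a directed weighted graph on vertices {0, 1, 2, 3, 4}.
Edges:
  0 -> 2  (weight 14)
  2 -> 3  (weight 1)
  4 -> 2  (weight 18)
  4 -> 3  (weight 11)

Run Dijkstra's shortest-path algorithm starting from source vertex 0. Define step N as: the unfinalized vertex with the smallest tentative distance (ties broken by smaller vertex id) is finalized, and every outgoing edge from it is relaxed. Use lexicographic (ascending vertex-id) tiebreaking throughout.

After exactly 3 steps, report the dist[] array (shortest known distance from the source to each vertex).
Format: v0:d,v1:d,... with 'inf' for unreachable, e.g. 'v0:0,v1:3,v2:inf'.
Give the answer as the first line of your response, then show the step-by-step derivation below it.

v0:0,v1:inf,v2:14,v3:15,v4:inf

step 1: dist = v0:0,v1:inf,v2:14,v3:inf,v4:inf
step 2: dist = v0:0,v1:inf,v2:14,v3:15,v4:inf
step 3: dist = v0:0,v1:inf,v2:14,v3:15,v4:inf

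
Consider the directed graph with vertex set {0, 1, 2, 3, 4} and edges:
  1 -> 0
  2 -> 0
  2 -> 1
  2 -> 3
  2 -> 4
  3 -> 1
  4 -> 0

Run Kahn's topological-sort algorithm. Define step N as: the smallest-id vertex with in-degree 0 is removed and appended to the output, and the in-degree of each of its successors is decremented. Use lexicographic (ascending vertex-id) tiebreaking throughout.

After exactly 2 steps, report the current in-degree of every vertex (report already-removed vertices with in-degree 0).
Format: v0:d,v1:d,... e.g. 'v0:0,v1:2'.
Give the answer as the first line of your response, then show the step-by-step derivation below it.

v0:2,v1:0,v2:0,v3:0,v4:0

step 1: output 2; order=[2]; indeg=(2,1,0,0,0)
step 2: output 3; order=[2,3]; indeg=(2,0,0,0,0)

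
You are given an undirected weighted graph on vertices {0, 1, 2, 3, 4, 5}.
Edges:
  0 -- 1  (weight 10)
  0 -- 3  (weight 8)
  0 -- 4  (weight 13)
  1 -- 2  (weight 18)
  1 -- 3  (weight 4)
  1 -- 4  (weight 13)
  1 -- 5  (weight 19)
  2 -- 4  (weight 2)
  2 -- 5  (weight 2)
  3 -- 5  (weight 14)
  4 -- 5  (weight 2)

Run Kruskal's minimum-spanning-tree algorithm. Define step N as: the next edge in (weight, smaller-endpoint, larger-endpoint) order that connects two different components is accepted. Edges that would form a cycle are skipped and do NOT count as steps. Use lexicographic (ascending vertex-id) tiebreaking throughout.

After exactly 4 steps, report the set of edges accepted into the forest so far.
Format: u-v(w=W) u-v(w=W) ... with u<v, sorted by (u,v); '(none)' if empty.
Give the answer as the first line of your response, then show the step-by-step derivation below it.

0-3(w=8) 1-3(w=4) 2-4(w=2) 2-5(w=2)

step 1: add edge 2-4 (w=2); MST = {2-4(w=2)}
step 2: add edge 2-5 (w=2); MST = {2-4(w=2) 2-5(w=2)}
step 3: add edge 1-3 (w=4); MST = {1-3(w=4) 2-4(w=2) 2-5(w=2)}
step 4: add edge 0-3 (w=8); MST = {0-3(w=8) 1-3(w=4) 2-4(w=2) 2-5(w=2)}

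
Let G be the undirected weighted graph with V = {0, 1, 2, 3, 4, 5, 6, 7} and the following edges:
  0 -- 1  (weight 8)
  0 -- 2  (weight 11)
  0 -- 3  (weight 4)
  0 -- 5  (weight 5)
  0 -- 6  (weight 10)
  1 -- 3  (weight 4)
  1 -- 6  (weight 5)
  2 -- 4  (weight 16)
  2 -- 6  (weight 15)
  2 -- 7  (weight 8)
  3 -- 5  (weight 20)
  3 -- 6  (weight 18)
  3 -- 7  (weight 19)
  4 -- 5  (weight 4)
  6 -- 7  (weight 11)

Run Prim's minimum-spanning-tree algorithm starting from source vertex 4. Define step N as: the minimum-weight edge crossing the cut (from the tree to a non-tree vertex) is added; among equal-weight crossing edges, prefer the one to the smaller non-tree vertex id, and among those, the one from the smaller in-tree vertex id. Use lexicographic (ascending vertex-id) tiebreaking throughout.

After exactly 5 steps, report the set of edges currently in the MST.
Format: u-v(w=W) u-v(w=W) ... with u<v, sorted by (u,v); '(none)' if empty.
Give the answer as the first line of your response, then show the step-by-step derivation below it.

0-3(w=4) 0-5(w=5) 1-3(w=4) 1-6(w=5) 4-5(w=4)

step 1: add edge 4-5 (w=4); MST = {4-5(w=4)}
step 2: add edge 0-5 (w=5); MST = {0-5(w=5) 4-5(w=4)}
step 3: add edge 0-3 (w=4); MST = {0-3(w=4) 0-5(w=5) 4-5(w=4)}
step 4: add edge 1-3 (w=4); MST = {0-3(w=4) 0-5(w=5) 1-3(w=4) 4-5(w=4)}
step 5: add edge 1-6 (w=5); MST = {0-3(w=4) 0-5(w=5) 1-3(w=4) 1-6(w=5) 4-5(w=4)}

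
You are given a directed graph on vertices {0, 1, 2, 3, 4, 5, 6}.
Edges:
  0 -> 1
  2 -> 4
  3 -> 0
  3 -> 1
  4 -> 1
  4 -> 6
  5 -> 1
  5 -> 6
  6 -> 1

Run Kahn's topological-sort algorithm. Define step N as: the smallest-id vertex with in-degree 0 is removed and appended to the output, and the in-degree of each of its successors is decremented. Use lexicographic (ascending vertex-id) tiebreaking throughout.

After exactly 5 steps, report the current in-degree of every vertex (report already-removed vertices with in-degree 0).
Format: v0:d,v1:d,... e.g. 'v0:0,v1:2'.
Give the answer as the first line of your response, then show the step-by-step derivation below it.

v0:0,v1:1,v2:0,v3:0,v4:0,v5:0,v6:0

step 1: output 2; order=[2]; indeg=(1,5,0,0,0,0,2)
step 2: output 3; order=[2,3]; indeg=(0,4,0,0,0,0,2)
step 3: output 0; order=[2,3,0]; indeg=(0,3,0,0,0,0,2)
step 4: output 4; order=[2,3,0,4]; indeg=(0,2,0,0,0,0,1)
step 5: output 5; order=[2,3,0,4,5]; indeg=(0,1,0,0,0,0,0)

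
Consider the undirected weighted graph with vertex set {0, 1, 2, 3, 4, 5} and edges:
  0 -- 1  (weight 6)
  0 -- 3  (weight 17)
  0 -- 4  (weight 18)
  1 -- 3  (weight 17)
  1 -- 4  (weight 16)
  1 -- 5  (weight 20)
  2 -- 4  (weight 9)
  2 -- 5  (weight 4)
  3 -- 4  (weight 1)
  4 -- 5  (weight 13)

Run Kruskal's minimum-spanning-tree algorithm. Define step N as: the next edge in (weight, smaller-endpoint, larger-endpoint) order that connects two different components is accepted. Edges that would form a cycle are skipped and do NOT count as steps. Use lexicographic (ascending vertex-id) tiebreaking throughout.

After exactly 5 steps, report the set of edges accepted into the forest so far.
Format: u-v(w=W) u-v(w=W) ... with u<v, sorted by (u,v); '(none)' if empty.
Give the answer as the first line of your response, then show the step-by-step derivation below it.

0-1(w=6) 1-4(w=16) 2-4(w=9) 2-5(w=4) 3-4(w=1)

step 1: add edge 3-4 (w=1); MST = {3-4(w=1)}
step 2: add edge 2-5 (w=4); MST = {2-5(w=4) 3-4(w=1)}
step 3: add edge 0-1 (w=6); MST = {0-1(w=6) 2-5(w=4) 3-4(w=1)}
step 4: add edge 2-4 (w=9); MST = {0-1(w=6) 2-4(w=9) 2-5(w=4) 3-4(w=1)}
step 5: add edge 1-4 (w=16); MST = {0-1(w=6) 1-4(w=16) 2-4(w=9) 2-5(w=4) 3-4(w=1)}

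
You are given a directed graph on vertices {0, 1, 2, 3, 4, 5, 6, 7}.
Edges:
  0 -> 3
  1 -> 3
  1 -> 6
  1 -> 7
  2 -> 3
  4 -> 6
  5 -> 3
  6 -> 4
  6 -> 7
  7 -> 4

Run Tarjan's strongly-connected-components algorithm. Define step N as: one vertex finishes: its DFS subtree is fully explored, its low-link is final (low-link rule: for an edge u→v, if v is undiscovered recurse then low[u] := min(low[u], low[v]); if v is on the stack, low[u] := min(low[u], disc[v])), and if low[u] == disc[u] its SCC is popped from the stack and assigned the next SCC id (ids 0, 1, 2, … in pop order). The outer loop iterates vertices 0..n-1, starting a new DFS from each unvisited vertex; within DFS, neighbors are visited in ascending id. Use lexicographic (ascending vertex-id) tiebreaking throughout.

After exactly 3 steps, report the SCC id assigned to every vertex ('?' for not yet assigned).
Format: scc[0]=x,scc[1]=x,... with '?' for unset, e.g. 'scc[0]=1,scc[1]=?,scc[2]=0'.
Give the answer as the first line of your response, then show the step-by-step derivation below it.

scc[0]=1,scc[1]=?,scc[2]=?,scc[3]=0,scc[4]=?,scc[5]=?,scc[6]=?,scc[7]=?

step 1: low=(low[0]=0,low[1]=?,low[2]=?,low[3]=1,low[4]=?,low[5]=?,low[6]=?,low[7]=?); scc=(scc[0]=?,scc[1]=?,scc[2]=?,scc[3]=0,scc[4]=?,scc[5]=?,scc[6]=?,scc[7]=?)
step 2: low=(low[0]=0,low[1]=?,low[2]=?,low[3]=1,low[4]=?,low[5]=?,low[6]=?,low[7]=?); scc=(scc[0]=1,scc[1]=?,scc[2]=?,scc[3]=0,scc[4]=?,scc[5]=?,scc[6]=?,scc[7]=?)
step 3: low=(low[0]=0,low[1]=2,low[2]=?,low[3]=1,low[4]=3,low[5]=?,low[6]=3,low[7]=?); scc=(scc[0]=1,scc[1]=?,scc[2]=?,scc[3]=0,scc[4]=?,scc[5]=?,scc[6]=?,scc[7]=?)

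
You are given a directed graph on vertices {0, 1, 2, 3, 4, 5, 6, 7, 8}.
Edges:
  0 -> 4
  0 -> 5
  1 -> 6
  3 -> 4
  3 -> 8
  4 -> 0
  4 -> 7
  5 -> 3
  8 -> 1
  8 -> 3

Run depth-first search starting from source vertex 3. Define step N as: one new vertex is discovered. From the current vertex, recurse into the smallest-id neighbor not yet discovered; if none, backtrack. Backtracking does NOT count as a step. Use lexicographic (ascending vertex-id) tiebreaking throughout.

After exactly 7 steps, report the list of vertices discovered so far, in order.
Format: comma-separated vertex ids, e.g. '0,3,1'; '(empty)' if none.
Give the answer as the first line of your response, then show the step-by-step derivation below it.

3,4,0,5,7,8,1

step 1: discover 3; path=3; order=3
step 2: discover 4; path=3>4; order=3,4
step 3: discover 0; path=3>4>0; order=3,4,0
step 4: discover 5; path=3>4>0>5; order=3,4,0,5
step 5: discover 7; path=3>4>7; order=3,4,0,5,7
step 6: discover 8; path=3>8; order=3,4,0,5,7,8
step 7: discover 1; path=3>8>1; order=3,4,0,5,7,8,1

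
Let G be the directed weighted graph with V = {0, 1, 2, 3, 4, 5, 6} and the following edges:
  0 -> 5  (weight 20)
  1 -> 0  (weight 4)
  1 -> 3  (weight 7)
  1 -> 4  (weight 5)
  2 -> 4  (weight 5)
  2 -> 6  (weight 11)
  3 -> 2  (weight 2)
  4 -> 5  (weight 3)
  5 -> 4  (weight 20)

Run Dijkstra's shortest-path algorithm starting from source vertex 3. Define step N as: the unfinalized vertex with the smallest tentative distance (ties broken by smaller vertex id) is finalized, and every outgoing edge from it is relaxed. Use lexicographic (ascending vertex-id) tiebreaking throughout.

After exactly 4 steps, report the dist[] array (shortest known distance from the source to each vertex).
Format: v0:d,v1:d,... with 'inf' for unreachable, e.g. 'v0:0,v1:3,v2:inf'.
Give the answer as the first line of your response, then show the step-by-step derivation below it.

v0:inf,v1:inf,v2:2,v3:0,v4:7,v5:10,v6:13

step 1: dist = v0:inf,v1:inf,v2:2,v3:0,v4:inf,v5:inf,v6:inf
step 2: dist = v0:inf,v1:inf,v2:2,v3:0,v4:7,v5:inf,v6:13
step 3: dist = v0:inf,v1:inf,v2:2,v3:0,v4:7,v5:10,v6:13
step 4: dist = v0:inf,v1:inf,v2:2,v3:0,v4:7,v5:10,v6:13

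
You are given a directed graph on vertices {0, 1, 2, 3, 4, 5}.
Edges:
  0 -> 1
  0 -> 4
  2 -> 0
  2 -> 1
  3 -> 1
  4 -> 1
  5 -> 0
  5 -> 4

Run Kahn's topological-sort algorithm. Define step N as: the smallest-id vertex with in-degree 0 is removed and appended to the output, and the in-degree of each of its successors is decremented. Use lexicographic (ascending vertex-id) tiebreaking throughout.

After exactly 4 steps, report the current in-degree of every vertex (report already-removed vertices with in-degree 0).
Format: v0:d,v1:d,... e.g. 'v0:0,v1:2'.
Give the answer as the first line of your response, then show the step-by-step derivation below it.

v0:0,v1:1,v2:0,v3:0,v4:0,v5:0

step 1: output 2; order=[2]; indeg=(1,3,0,0,2,0)
step 2: output 3; order=[2,3]; indeg=(1,2,0,0,2,0)
step 3: output 5; order=[2,3,5]; indeg=(0,2,0,0,1,0)
step 4: output 0; order=[2,3,5,0]; indeg=(0,1,0,0,0,0)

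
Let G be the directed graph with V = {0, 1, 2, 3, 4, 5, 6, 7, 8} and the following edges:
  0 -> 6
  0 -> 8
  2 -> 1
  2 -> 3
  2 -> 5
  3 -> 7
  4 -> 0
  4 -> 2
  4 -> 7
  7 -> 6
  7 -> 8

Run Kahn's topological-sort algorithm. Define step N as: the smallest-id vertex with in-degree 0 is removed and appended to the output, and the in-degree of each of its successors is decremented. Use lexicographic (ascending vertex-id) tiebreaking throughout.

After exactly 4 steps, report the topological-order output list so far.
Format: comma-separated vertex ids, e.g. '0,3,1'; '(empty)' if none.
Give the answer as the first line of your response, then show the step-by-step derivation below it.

4,0,2,1

step 1: output 4; order=[4]; indeg=(0,1,0,1,0,1,2,1,2)
step 2: output 0; order=[4,0]; indeg=(0,1,0,1,0,1,1,1,1)
step 3: output 2; order=[4,0,2]; indeg=(0,0,0,0,0,0,1,1,1)
step 4: output 1; order=[4,0,2,1]; indeg=(0,0,0,0,0,0,1,1,1)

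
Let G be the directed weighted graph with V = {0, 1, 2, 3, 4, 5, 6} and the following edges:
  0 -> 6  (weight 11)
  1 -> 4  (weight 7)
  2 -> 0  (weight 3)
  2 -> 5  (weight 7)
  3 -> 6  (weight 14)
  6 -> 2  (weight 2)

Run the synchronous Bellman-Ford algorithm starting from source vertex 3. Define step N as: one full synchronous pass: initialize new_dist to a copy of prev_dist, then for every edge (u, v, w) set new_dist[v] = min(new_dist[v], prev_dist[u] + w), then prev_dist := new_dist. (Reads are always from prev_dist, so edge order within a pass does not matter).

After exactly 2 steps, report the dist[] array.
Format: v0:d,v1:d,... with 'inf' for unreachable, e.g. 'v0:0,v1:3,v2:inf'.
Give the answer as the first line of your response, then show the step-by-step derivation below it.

v0:inf,v1:inf,v2:16,v3:0,v4:inf,v5:inf,v6:14

step 1: dist = v0:inf,v1:inf,v2:inf,v3:0,v4:inf,v5:inf,v6:14
step 2: dist = v0:inf,v1:inf,v2:16,v3:0,v4:inf,v5:inf,v6:14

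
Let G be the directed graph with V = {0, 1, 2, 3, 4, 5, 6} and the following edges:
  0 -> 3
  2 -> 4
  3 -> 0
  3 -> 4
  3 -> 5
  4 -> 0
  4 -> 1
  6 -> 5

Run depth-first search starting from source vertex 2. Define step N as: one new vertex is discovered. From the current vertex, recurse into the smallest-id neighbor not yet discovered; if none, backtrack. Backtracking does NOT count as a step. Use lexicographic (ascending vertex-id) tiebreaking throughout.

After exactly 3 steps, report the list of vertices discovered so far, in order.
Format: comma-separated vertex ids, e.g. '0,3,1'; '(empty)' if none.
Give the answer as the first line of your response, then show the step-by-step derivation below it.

2,4,0

step 1: discover 2; path=2; order=2
step 2: discover 4; path=2>4; order=2,4
step 3: discover 0; path=2>4>0; order=2,4,0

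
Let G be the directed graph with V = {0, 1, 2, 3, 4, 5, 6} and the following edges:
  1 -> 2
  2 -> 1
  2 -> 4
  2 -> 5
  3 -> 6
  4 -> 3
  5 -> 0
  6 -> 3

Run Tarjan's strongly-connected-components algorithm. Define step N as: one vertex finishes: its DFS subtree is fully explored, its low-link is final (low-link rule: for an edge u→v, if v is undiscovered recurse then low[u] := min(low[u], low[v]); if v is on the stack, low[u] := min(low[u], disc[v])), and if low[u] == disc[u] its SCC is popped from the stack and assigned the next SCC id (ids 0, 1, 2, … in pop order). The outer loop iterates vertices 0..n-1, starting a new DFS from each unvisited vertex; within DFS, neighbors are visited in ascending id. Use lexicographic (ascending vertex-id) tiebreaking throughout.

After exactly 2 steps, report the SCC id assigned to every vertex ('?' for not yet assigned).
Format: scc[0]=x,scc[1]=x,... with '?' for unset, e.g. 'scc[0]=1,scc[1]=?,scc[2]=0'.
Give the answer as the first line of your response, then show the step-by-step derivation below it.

scc[0]=0,scc[1]=?,scc[2]=?,scc[3]=?,scc[4]=?,scc[5]=?,scc[6]=?

step 1: low=(low[0]=0,low[1]=?,low[2]=?,low[3]=?,low[4]=?,low[5]=?,low[6]=?); scc=(scc[0]=0,scc[1]=?,scc[2]=?,scc[3]=?,scc[4]=?,scc[5]=?,scc[6]=?)
step 2: low=(low[0]=0,low[1]=1,low[2]=1,low[3]=4,low[4]=3,low[5]=?,low[6]=4); scc=(scc[0]=0,scc[1]=?,scc[2]=?,scc[3]=?,scc[4]=?,scc[5]=?,scc[6]=?)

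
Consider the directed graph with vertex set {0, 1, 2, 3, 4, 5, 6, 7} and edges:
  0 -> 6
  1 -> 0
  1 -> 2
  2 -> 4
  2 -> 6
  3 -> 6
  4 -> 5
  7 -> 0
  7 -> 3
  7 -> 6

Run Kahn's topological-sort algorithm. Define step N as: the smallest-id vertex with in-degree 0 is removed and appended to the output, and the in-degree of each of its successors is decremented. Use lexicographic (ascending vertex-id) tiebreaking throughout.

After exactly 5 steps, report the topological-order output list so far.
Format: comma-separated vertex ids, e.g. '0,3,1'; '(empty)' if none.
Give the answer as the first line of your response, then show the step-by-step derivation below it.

1,2,4,5,7

step 1: output 1; order=[1]; indeg=(1,0,0,1,1,1,4,0)
step 2: output 2; order=[1,2]; indeg=(1,0,0,1,0,1,3,0)
step 3: output 4; order=[1,2,4]; indeg=(1,0,0,1,0,0,3,0)
step 4: output 5; order=[1,2,4,5]; indeg=(1,0,0,1,0,0,3,0)
step 5: output 7; order=[1,2,4,5,7]; indeg=(0,0,0,0,0,0,2,0)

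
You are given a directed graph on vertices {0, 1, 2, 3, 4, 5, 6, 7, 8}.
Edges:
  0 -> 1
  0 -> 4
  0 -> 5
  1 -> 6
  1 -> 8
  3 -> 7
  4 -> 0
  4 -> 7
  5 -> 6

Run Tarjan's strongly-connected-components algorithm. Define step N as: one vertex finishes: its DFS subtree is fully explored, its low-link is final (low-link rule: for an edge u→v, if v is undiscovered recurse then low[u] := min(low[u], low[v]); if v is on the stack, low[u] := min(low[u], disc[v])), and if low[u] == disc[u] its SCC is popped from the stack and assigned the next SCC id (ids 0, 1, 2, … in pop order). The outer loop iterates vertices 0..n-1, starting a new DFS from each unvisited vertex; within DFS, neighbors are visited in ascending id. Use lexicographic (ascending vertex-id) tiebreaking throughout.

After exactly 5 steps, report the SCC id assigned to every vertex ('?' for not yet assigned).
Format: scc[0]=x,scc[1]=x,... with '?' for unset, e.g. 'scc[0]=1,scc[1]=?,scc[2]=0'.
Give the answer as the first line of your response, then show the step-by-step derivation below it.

scc[0]=?,scc[1]=2,scc[2]=?,scc[3]=?,scc[4]=?,scc[5]=?,scc[6]=0,scc[7]=3,scc[8]=1

step 1: low=(low[0]=0,low[1]=1,low[2]=?,low[3]=?,low[4]=?,low[5]=?,low[6]=2,low[7]=?,low[8]=?); scc=(scc[0]=?,scc[1]=?,scc[2]=?,scc[3]=?,scc[4]=?,scc[5]=?,scc[6]=0,scc[7]=?,scc[8]=?)
step 2: low=(low[0]=0,low[1]=1,low[2]=?,low[3]=?,low[4]=?,low[5]=?,low[6]=2,low[7]=?,low[8]=3); scc=(scc[0]=?,scc[1]=?,scc[2]=?,scc[3]=?,scc[4]=?,scc[5]=?,scc[6]=0,scc[7]=?,scc[8]=1)
step 3: low=(low[0]=0,low[1]=1,low[2]=?,low[3]=?,low[4]=?,low[5]=?,low[6]=2,low[7]=?,low[8]=3); scc=(scc[0]=?,scc[1]=2,scc[2]=?,scc[3]=?,scc[4]=?,scc[5]=?,scc[6]=0,scc[7]=?,scc[8]=1)
step 4: low=(low[0]=0,low[1]=1,low[2]=?,low[3]=?,low[4]=0,low[5]=?,low[6]=2,low[7]=5,low[8]=3); scc=(scc[0]=?,scc[1]=2,scc[2]=?,scc[3]=?,scc[4]=?,scc[5]=?,scc[6]=0,scc[7]=3,scc[8]=1)
step 5: low=(low[0]=0,low[1]=1,low[2]=?,low[3]=?,low[4]=0,low[5]=?,low[6]=2,low[7]=5,low[8]=3); scc=(scc[0]=?,scc[1]=2,scc[2]=?,scc[3]=?,scc[4]=?,scc[5]=?,scc[6]=0,scc[7]=3,scc[8]=1)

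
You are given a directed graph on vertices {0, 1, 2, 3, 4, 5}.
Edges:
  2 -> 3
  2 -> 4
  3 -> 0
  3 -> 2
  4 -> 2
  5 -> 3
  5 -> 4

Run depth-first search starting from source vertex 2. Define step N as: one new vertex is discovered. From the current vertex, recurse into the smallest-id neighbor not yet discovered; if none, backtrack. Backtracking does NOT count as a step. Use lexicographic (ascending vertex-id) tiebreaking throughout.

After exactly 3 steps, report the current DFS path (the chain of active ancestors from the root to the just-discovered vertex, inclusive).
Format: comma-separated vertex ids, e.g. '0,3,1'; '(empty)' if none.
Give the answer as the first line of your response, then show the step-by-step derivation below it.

2,3,0

step 1: discover 2; path=2; order=2
step 2: discover 3; path=2>3; order=2,3
step 3: discover 0; path=2>3>0; order=2,3,0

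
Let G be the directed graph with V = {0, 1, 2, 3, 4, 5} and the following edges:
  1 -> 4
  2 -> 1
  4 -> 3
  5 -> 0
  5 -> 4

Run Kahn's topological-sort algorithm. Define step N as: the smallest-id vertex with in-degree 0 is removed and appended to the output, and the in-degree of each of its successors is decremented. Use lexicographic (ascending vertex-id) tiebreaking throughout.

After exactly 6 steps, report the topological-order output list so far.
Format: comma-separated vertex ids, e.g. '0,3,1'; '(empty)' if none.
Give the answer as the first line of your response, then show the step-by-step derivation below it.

2,1,5,0,4,3

step 1: output 2; order=[2]; indeg=(1,0,0,1,2,0)
step 2: output 1; order=[2,1]; indeg=(1,0,0,1,1,0)
step 3: output 5; order=[2,1,5]; indeg=(0,0,0,1,0,0)
step 4: output 0; order=[2,1,5,0]; indeg=(0,0,0,1,0,0)
step 5: output 4; order=[2,1,5,0,4]; indeg=(0,0,0,0,0,0)
step 6: output 3; order=[2,1,5,0,4,3]; indeg=(0,0,0,0,0,0)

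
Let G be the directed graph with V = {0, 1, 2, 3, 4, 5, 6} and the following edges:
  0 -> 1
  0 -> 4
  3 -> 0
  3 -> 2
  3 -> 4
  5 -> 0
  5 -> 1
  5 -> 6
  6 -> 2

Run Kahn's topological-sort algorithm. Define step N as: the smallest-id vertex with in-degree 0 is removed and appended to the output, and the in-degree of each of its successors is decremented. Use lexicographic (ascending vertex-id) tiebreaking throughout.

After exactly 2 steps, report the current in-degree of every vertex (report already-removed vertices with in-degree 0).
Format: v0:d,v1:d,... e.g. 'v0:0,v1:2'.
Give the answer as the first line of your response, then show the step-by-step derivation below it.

v0:0,v1:1,v2:1,v3:0,v4:1,v5:0,v6:0

step 1: output 3; order=[3]; indeg=(1,2,1,0,1,0,1)
step 2: output 5; order=[3,5]; indeg=(0,1,1,0,1,0,0)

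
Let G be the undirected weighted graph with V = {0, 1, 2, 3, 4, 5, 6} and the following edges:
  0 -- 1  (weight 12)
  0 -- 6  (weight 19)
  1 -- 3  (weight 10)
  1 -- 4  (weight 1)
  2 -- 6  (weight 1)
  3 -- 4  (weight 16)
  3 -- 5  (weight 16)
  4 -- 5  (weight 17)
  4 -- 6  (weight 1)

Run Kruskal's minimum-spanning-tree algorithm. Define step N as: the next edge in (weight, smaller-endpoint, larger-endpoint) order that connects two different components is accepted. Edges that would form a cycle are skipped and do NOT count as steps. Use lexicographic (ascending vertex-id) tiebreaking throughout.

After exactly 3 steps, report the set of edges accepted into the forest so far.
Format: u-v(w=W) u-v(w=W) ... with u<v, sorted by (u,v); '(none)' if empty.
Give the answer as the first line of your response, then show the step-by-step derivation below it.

1-4(w=1) 2-6(w=1) 4-6(w=1)

step 1: add edge 1-4 (w=1); MST = {1-4(w=1)}
step 2: add edge 2-6 (w=1); MST = {1-4(w=1) 2-6(w=1)}
step 3: add edge 4-6 (w=1); MST = {1-4(w=1) 2-6(w=1) 4-6(w=1)}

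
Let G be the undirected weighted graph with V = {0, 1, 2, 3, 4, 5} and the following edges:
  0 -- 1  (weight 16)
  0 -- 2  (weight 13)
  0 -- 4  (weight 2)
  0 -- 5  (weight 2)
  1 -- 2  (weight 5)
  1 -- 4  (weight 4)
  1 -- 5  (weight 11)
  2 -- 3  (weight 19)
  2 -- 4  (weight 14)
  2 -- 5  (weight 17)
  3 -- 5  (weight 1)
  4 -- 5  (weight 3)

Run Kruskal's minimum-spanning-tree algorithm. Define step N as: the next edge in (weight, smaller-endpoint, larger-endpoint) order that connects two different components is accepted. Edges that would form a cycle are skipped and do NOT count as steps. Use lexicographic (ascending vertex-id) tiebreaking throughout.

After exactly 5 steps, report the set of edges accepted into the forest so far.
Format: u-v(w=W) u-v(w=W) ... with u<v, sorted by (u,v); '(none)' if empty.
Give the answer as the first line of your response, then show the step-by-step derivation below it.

0-4(w=2) 0-5(w=2) 1-2(w=5) 1-4(w=4) 3-5(w=1)

step 1: add edge 3-5 (w=1); MST = {3-5(w=1)}
step 2: add edge 0-4 (w=2); MST = {0-4(w=2) 3-5(w=1)}
step 3: add edge 0-5 (w=2); MST = {0-4(w=2) 0-5(w=2) 3-5(w=1)}
step 4: add edge 1-4 (w=4); MST = {0-4(w=2) 0-5(w=2) 1-4(w=4) 3-5(w=1)}
step 5: add edge 1-2 (w=5); MST = {0-4(w=2) 0-5(w=2) 1-2(w=5) 1-4(w=4) 3-5(w=1)}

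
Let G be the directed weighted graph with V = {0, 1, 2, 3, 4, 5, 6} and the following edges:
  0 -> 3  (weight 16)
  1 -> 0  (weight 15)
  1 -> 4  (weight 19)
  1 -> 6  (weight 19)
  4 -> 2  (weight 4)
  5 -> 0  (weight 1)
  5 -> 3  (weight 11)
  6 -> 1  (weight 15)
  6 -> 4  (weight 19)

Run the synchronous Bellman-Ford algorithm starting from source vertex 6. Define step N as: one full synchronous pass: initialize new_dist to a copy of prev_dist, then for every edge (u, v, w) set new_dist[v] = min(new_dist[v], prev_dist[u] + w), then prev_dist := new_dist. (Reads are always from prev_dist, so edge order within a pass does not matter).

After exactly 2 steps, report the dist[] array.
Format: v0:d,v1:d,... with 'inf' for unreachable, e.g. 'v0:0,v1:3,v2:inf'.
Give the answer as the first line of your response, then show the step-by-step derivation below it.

v0:30,v1:15,v2:23,v3:inf,v4:19,v5:inf,v6:0

step 1: dist = v0:inf,v1:15,v2:inf,v3:inf,v4:19,v5:inf,v6:0
step 2: dist = v0:30,v1:15,v2:23,v3:inf,v4:19,v5:inf,v6:0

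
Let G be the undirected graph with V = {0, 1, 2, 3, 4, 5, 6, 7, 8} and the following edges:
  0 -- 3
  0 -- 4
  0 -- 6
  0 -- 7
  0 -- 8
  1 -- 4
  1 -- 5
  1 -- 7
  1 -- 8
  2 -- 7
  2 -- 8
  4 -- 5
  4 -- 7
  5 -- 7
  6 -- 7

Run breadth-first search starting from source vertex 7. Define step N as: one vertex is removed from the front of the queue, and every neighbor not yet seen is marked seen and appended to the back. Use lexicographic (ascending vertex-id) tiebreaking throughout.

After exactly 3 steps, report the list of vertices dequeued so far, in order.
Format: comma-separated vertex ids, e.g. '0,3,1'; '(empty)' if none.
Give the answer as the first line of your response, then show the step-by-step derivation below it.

7,0,1

step 1: dequeue 7; queue=[0,1,2,4,5,6]; order=7
step 2: dequeue 0; queue=[1,2,4,5,6,3,8]; order=7,0
step 3: dequeue 1; queue=[2,4,5,6,3,8]; order=7,0,1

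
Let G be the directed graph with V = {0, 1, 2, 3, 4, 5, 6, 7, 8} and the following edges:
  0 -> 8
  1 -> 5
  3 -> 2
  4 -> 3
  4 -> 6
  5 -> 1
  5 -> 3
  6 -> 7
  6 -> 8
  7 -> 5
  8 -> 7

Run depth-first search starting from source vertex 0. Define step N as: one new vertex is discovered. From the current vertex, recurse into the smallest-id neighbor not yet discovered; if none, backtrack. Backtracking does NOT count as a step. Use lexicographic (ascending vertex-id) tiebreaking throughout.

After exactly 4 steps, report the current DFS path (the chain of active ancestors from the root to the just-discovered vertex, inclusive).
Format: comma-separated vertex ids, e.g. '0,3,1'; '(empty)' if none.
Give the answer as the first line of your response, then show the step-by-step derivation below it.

0,8,7,5

step 1: discover 0; path=0; order=0
step 2: discover 8; path=0>8; order=0,8
step 3: discover 7; path=0>8>7; order=0,8,7
step 4: discover 5; path=0>8>7>5; order=0,8,7,5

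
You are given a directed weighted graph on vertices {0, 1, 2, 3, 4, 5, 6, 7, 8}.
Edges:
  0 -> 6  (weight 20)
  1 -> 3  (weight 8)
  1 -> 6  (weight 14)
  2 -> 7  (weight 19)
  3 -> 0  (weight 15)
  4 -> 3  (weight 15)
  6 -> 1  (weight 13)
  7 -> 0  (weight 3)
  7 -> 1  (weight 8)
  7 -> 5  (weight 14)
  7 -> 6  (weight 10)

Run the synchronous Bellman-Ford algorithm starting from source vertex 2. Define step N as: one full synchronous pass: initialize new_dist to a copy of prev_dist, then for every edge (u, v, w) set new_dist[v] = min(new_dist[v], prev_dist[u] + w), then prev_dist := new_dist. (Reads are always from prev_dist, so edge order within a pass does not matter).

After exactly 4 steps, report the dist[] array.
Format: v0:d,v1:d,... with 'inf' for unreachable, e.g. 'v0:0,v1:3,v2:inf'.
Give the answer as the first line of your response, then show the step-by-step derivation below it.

v0:22,v1:27,v2:0,v3:35,v4:inf,v5:33,v6:29,v7:19,v8:inf

step 1: dist = v0:inf,v1:inf,v2:0,v3:inf,v4:inf,v5:inf,v6:inf,v7:19,v8:inf
step 2: dist = v0:22,v1:27,v2:0,v3:inf,v4:inf,v5:33,v6:29,v7:19,v8:inf
step 3: dist = v0:22,v1:27,v2:0,v3:35,v4:inf,v5:33,v6:29,v7:19,v8:inf
step 4: dist = v0:22,v1:27,v2:0,v3:35,v4:inf,v5:33,v6:29,v7:19,v8:inf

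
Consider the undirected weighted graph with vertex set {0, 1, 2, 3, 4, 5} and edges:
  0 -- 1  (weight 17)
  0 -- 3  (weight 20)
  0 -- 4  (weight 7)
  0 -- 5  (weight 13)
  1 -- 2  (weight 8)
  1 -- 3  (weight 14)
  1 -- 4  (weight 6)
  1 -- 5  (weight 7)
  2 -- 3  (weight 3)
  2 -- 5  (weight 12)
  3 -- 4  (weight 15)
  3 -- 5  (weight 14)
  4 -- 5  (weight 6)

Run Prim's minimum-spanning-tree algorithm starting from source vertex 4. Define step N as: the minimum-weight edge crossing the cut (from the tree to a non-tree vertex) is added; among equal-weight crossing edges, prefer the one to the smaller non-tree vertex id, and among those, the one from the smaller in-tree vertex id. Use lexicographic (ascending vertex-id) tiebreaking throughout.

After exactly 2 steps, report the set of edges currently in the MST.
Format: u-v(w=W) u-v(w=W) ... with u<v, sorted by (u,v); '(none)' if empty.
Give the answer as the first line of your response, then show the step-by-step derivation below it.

1-4(w=6) 4-5(w=6)

step 1: add edge 1-4 (w=6); MST = {1-4(w=6)}
step 2: add edge 4-5 (w=6); MST = {1-4(w=6) 4-5(w=6)}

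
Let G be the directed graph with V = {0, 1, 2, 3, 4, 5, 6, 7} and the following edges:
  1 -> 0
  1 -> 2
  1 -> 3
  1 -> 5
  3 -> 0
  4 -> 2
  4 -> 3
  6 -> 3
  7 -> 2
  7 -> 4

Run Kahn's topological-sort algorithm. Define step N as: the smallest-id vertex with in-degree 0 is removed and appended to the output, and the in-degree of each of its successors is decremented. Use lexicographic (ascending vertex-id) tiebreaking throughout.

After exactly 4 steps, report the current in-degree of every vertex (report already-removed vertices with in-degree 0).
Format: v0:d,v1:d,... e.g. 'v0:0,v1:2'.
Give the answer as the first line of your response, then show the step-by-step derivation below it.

v0:1,v1:0,v2:1,v3:1,v4:0,v5:0,v6:0,v7:0

step 1: output 1; order=[1]; indeg=(1,0,2,2,1,0,0,0)
step 2: output 5; order=[1,5]; indeg=(1,0,2,2,1,0,0,0)
step 3: output 6; order=[1,5,6]; indeg=(1,0,2,1,1,0,0,0)
step 4: output 7; order=[1,5,6,7]; indeg=(1,0,1,1,0,0,0,0)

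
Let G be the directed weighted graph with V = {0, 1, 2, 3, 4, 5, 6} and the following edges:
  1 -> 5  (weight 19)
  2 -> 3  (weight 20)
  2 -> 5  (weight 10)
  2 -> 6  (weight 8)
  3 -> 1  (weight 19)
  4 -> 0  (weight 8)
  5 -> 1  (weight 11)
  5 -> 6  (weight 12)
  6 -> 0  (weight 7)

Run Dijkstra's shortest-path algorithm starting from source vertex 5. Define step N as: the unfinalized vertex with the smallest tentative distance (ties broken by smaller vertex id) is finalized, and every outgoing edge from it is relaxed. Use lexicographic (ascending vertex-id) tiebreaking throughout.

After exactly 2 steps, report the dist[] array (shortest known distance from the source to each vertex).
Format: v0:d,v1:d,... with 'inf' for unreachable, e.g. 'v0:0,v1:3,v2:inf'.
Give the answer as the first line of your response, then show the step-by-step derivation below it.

v0:inf,v1:11,v2:inf,v3:inf,v4:inf,v5:0,v6:12

step 1: dist = v0:inf,v1:11,v2:inf,v3:inf,v4:inf,v5:0,v6:12
step 2: dist = v0:inf,v1:11,v2:inf,v3:inf,v4:inf,v5:0,v6:12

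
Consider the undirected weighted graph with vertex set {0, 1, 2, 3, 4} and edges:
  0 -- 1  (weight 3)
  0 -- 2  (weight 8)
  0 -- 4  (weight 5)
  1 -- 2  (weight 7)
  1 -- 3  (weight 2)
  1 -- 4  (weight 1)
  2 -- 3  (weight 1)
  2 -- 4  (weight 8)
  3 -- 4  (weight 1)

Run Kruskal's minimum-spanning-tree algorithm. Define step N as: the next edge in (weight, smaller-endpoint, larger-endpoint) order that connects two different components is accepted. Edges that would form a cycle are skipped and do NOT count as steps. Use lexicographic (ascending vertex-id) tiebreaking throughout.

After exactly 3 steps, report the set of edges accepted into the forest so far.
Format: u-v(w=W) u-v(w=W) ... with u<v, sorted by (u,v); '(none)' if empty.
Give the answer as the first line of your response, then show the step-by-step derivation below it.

1-4(w=1) 2-3(w=1) 3-4(w=1)

step 1: add edge 1-4 (w=1); MST = {1-4(w=1)}
step 2: add edge 2-3 (w=1); MST = {1-4(w=1) 2-3(w=1)}
step 3: add edge 3-4 (w=1); MST = {1-4(w=1) 2-3(w=1) 3-4(w=1)}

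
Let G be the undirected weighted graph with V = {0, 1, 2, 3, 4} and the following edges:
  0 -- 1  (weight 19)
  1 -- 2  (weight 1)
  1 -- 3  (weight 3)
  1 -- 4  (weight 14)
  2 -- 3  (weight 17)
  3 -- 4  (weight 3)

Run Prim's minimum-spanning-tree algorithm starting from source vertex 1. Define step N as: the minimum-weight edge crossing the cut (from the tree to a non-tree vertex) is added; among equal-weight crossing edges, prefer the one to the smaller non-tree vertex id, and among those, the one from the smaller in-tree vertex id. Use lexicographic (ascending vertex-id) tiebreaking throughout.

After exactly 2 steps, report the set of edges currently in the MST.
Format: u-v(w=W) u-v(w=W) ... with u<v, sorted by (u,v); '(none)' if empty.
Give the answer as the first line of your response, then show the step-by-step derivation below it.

1-2(w=1) 1-3(w=3)

step 1: add edge 1-2 (w=1); MST = {1-2(w=1)}
step 2: add edge 1-3 (w=3); MST = {1-2(w=1) 1-3(w=3)}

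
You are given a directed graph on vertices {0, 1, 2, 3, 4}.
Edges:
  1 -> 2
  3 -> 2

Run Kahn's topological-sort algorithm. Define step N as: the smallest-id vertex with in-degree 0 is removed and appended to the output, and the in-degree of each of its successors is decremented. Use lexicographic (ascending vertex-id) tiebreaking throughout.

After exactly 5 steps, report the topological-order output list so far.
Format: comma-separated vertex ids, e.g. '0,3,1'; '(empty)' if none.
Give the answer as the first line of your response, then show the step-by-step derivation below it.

0,1,3,2,4

step 1: output 0; order=[0]; indeg=(0,0,2,0,0)
step 2: output 1; order=[0,1]; indeg=(0,0,1,0,0)
step 3: output 3; order=[0,1,3]; indeg=(0,0,0,0,0)
step 4: output 2; order=[0,1,3,2]; indeg=(0,0,0,0,0)
step 5: output 4; order=[0,1,3,2,4]; indeg=(0,0,0,0,0)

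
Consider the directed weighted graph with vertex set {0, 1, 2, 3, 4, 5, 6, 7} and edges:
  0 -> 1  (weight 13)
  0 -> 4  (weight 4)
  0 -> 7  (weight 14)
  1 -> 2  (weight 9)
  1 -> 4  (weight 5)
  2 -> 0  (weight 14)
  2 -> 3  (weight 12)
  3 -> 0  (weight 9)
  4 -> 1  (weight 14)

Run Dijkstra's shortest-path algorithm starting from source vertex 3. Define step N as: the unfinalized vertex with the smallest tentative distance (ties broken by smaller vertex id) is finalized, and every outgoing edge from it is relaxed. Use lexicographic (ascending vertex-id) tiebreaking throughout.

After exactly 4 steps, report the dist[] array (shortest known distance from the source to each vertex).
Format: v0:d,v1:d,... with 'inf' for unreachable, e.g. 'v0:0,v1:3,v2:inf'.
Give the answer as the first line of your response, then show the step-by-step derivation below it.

v0:9,v1:22,v2:31,v3:0,v4:13,v5:inf,v6:inf,v7:23

step 1: dist = v0:9,v1:inf,v2:inf,v3:0,v4:inf,v5:inf,v6:inf,v7:inf
step 2: dist = v0:9,v1:22,v2:inf,v3:0,v4:13,v5:inf,v6:inf,v7:23
step 3: dist = v0:9,v1:22,v2:inf,v3:0,v4:13,v5:inf,v6:inf,v7:23
step 4: dist = v0:9,v1:22,v2:31,v3:0,v4:13,v5:inf,v6:inf,v7:23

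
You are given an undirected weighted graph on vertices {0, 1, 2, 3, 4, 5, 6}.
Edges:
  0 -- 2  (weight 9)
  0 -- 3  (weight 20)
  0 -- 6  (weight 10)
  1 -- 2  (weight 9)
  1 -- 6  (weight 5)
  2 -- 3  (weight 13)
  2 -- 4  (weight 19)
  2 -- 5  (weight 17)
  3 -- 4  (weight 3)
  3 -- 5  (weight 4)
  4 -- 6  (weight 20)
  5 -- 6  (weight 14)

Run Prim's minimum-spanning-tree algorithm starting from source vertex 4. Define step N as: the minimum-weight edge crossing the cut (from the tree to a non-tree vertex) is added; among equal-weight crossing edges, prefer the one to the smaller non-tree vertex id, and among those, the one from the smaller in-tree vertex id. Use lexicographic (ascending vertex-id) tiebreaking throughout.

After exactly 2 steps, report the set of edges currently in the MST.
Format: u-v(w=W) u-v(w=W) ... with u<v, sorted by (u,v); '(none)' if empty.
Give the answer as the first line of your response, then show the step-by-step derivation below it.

3-4(w=3) 3-5(w=4)

step 1: add edge 3-4 (w=3); MST = {3-4(w=3)}
step 2: add edge 3-5 (w=4); MST = {3-4(w=3) 3-5(w=4)}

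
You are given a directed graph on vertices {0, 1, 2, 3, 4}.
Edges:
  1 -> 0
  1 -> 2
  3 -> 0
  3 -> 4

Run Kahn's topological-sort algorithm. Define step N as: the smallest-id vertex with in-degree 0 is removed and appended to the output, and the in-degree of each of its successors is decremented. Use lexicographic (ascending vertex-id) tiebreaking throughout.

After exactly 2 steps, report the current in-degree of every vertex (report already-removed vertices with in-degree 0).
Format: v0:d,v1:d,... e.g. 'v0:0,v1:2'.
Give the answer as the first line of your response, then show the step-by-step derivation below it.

v0:1,v1:0,v2:0,v3:0,v4:1

step 1: output 1; order=[1]; indeg=(1,0,0,0,1)
step 2: output 2; order=[1,2]; indeg=(1,0,0,0,1)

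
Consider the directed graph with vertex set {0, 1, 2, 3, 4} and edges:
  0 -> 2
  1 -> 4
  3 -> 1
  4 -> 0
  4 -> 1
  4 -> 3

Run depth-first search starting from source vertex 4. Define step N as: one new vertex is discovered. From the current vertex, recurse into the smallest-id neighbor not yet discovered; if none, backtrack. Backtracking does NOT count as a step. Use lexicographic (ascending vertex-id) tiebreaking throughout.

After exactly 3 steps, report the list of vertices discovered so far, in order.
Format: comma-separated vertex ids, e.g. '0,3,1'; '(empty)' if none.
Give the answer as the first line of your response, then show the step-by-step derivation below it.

4,0,2

step 1: discover 4; path=4; order=4
step 2: discover 0; path=4>0; order=4,0
step 3: discover 2; path=4>0>2; order=4,0,2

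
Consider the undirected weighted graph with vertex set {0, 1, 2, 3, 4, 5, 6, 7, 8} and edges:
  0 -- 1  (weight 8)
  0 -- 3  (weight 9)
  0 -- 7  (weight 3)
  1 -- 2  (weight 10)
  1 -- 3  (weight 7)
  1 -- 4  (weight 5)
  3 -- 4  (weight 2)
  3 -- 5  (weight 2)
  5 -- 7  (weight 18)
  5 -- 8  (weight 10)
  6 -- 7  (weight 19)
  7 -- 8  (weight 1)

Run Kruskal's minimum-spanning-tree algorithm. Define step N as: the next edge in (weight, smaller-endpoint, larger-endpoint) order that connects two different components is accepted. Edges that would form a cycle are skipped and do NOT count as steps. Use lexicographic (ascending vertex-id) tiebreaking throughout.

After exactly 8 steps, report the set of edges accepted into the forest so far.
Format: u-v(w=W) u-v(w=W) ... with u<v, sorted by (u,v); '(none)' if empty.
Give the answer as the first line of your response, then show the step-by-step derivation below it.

0-1(w=8) 0-7(w=3) 1-2(w=10) 1-4(w=5) 3-4(w=2) 3-5(w=2) 6-7(w=19) 7-8(w=1)

step 1: add edge 7-8 (w=1); MST = {7-8(w=1)}
step 2: add edge 3-4 (w=2); MST = {3-4(w=2) 7-8(w=1)}
step 3: add edge 3-5 (w=2); MST = {3-4(w=2) 3-5(w=2) 7-8(w=1)}
step 4: add edge 0-7 (w=3); MST = {0-7(w=3) 3-4(w=2) 3-5(w=2) 7-8(w=1)}
step 5: add edge 1-4 (w=5); MST = {0-7(w=3) 1-4(w=5) 3-4(w=2) 3-5(w=2) 7-8(w=1)}
step 6: add edge 0-1 (w=8); MST = {0-1(w=8) 0-7(w=3) 1-4(w=5) 3-4(w=2) 3-5(w=2) 7-8(w=1)}
step 7: add edge 1-2 (w=10); MST = {0-1(w=8) 0-7(w=3) 1-2(w=10) 1-4(w=5) 3-4(w=2) 3-5(w=2) 7-8(w=1)}
step 8: add edge 6-7 (w=19); MST = {0-1(w=8) 0-7(w=3) 1-2(w=10) 1-4(w=5) 3-4(w=2) 3-5(w=2) 6-7(w=19) 7-8(w=1)}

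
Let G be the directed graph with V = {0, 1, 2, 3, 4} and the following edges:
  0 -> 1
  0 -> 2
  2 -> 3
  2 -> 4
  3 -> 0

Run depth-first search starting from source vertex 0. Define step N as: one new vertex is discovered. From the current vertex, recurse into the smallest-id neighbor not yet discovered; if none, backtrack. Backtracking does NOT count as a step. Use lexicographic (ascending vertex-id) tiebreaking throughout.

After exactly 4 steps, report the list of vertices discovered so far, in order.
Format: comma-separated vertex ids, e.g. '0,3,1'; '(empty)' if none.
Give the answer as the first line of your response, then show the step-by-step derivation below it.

0,1,2,3

step 1: discover 0; path=0; order=0
step 2: discover 1; path=0>1; order=0,1
step 3: discover 2; path=0>2; order=0,1,2
step 4: discover 3; path=0>2>3; order=0,1,2,3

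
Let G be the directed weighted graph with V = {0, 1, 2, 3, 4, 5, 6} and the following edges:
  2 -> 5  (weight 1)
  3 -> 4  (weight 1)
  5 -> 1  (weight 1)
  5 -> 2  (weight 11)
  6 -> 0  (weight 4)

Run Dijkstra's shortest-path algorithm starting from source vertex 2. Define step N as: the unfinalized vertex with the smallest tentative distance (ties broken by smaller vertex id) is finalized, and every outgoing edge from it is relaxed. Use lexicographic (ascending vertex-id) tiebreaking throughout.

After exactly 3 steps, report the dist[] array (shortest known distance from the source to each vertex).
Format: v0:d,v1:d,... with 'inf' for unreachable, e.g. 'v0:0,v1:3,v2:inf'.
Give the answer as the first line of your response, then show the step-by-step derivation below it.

v0:inf,v1:2,v2:0,v3:inf,v4:inf,v5:1,v6:inf

step 1: dist = v0:inf,v1:inf,v2:0,v3:inf,v4:inf,v5:1,v6:inf
step 2: dist = v0:inf,v1:2,v2:0,v3:inf,v4:inf,v5:1,v6:inf
step 3: dist = v0:inf,v1:2,v2:0,v3:inf,v4:inf,v5:1,v6:inf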